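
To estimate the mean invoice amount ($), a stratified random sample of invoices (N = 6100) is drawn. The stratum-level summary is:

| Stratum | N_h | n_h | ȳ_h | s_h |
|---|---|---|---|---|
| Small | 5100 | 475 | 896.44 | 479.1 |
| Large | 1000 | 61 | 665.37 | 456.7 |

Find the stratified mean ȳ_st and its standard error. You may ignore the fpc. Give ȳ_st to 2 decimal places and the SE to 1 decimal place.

ȳ_st ≈ 858.56, SE ≈ 20.7

ȳ_st = Σ W_h ȳ_h = (5100·896.44 + 1000·665.37)/6100 = 858.55967
V̂(ȳ_st) = Σ W_h² s_h²/n_h, with W_h = N_h/N and N = 6100:
  stratum Small: (5100/6100)²·479.1²/475 = 337.784
  stratum Large: (1000/6100)²·456.7²/61 = 91.8909
V̂(ȳ_st) = 429.675
SE(ȳ_st) = √429.675 = 20.7286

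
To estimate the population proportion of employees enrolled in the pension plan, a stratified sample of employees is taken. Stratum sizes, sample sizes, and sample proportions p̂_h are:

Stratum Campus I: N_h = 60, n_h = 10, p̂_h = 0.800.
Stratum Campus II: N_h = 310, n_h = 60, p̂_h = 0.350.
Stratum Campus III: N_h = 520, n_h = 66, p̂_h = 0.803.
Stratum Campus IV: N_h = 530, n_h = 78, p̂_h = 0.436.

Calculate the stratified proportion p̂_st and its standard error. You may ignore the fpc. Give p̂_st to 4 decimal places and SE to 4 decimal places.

N = 1420; stratum weights W_h = N_h/N.
p̂_st = Σ W_h p̂_h = (60·0.800 + 310·0.350 + 520·0.803 + 530·0.436)/1420 = 0.56700
V̂(p̂_st) = Σ W_h² p̂_h(1−p̂_h)/(n_h−1):
  stratum Campus I: (60/1420)²·0.800·0.200/9 = 3.17397e-05
  stratum Campus II: (310/1420)²·0.350·0.650/59 = 0.000183771
  stratum Campus III: (520/1420)²·0.803·0.197/65 = 0.000326361
  stratum Campus IV: (530/1420)²·0.436·0.564/77 = 0.000444887
V̂(p̂_st) = 0.000986759; SE = √V̂ = 0.0314127

p̂_st ≈ 0.5670, SE ≈ 0.0314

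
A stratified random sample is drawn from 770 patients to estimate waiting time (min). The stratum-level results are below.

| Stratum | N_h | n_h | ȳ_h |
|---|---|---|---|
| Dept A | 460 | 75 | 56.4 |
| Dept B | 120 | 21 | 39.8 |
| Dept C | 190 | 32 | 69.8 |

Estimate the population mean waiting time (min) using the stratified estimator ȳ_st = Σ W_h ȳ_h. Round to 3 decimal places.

N = Σ N_h = 770. Stratum weights W_h = N_h/N.
ȳ_st = (460·56.4 + 120·39.8 + 190·69.8) / 770 = 57.11948

ȳ_st ≈ 57.119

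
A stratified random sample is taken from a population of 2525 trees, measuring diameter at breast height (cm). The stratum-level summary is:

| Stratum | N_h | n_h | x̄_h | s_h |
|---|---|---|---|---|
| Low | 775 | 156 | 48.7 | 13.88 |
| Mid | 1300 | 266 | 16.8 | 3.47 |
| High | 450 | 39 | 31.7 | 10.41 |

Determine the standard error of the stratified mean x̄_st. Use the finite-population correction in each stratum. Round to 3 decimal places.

SE(x̄_st) ≈ 0.428

V̂(x̄_st) = Σ W_h² (1 − n_h/N_h) s_h²/n_h, with W_h = N_h/N and N = 2525:
  stratum Low: (775/2525)²·(1 − 156/775)·13.88²/156 = 0.0929231
  stratum Mid: (1300/2525)²·(1 − 266/1300)·3.47²/266 = 0.00954374
  stratum High: (450/2525)²·(1 − 39/450)·10.41²/39 = 0.0806062
V̂(x̄_st) = 0.183073
SE(x̄_st) = √0.183073 = 0.42787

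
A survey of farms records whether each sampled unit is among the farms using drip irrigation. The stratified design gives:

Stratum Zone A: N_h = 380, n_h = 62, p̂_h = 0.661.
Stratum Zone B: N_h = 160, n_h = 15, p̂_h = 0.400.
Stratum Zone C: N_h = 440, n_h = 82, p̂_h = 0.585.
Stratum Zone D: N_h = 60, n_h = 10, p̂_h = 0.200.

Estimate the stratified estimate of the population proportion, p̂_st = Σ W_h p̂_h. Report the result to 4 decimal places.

p̂_st ≈ 0.5621

N = 1040; stratum weights W_h = N_h/N.
p̂_st = Σ W_h p̂_h = (380·0.661 + 160·0.400 + 440·0.585 + 60·0.200)/1040 = 0.56210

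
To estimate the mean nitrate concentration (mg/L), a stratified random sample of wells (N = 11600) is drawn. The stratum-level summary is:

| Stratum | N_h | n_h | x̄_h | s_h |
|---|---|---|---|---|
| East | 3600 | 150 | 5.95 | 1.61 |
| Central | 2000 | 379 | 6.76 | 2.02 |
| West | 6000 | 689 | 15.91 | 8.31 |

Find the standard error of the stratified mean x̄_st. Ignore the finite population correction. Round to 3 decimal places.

V̂(x̄_st) = Σ W_h² s_h²/n_h, with W_h = N_h/N and N = 11600:
  stratum East: (3600/11600)²·1.61²/150 = 0.00166437
  stratum Central: (2000/11600)²·2.02²/379 = 0.000320042
  stratum West: (6000/11600)²·8.31²/689 = 0.0268145
V̂(x̄_st) = 0.0287989
SE(x̄_st) = √0.0287989 = 0.169702

SE(x̄_st) ≈ 0.170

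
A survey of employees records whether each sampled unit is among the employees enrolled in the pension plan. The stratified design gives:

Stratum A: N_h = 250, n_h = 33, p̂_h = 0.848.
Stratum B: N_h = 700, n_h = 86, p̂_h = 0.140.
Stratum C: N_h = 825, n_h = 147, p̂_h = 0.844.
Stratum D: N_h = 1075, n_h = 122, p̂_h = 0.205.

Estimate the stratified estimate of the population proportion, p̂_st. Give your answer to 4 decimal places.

N = 2850; stratum weights W_h = N_h/N.
p̂_st = Σ W_h p̂_h = (250·0.848 + 700·0.140 + 825·0.844 + 1075·0.205)/2850 = 0.43041

p̂_st ≈ 0.4304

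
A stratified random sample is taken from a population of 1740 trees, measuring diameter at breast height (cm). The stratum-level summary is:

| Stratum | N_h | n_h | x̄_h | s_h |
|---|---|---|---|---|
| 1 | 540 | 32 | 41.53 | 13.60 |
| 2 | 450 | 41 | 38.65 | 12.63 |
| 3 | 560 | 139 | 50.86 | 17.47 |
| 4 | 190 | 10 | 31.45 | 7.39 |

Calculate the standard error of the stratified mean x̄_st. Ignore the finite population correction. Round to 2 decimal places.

SE(x̄_st) ≈ 1.05

V̂(x̄_st) = Σ W_h² s_h²/n_h, with W_h = N_h/N and N = 1740:
  stratum 1: (540/1740)²·13.60²/32 = 0.556694
  stratum 2: (450/1740)²·12.63²/41 = 0.260225
  stratum 3: (560/1740)²·17.47²/139 = 0.22743
  stratum 4: (190/1740)²·7.39²/10 = 0.0651175
V̂(x̄_st) = 1.10947
SE(x̄_st) = √1.10947 = 1.05331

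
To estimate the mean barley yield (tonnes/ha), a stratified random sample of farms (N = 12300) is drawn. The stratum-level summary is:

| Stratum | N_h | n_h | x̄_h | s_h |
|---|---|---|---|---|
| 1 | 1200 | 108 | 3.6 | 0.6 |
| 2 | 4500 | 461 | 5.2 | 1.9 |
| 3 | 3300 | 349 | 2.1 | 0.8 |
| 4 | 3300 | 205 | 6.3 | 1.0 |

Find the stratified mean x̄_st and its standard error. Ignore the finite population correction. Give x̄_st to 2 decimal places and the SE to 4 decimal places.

x̄_st = Σ W_h x̄_h = (1200·3.6 + 4500·5.2 + 3300·2.1 + 3300·6.3)/12300 = 4.50732
V̂(x̄_st) = Σ W_h² s_h²/n_h, with W_h = N_h/N and N = 12300:
  stratum 1: (1200/12300)²·0.6²/108 = 3.17271e-05
  stratum 2: (4500/12300)²·1.9²/461 = 0.00104814
  stratum 3: (3300/12300)²·0.8²/349 = 0.000131999
  stratum 4: (3300/12300)²·1.0²/205 = 0.000351127
V̂(x̄_st) = 0.001563
SE(x̄_st) = √0.001563 = 0.0395348

x̄_st ≈ 4.51, SE ≈ 0.0395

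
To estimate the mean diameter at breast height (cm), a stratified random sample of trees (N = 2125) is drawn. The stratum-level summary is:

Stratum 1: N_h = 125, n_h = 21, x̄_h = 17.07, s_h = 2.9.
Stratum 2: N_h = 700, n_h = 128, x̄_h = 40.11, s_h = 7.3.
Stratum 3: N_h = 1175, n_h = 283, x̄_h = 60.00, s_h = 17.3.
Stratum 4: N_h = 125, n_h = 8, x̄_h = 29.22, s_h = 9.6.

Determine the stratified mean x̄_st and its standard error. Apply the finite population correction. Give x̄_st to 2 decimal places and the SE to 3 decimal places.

x̄_st = Σ W_h x̄_h = (125·17.07 + 700·40.11 + 1175·60.00 + 125·29.22)/2125 = 49.11212
V̂(x̄_st) = Σ W_h² (1 − n_h/N_h) s_h²/n_h, with W_h = N_h/N and N = 2125:
  stratum 1: (125/2125)²·(1 − 21/125)·2.9²/21 = 0.00115293
  stratum 2: (700/2125)²·(1 − 128/700)·7.3²/128 = 0.0369158
  stratum 3: (1175/2125)²·(1 − 283/1175)·17.3²/283 = 0.245466
  stratum 4: (125/2125)²·(1 − 8/125)·9.6²/8 = 0.0373104
V̂(x̄_st) = 0.320845
SE(x̄_st) = √0.320845 = 0.566432

x̄_st ≈ 49.11, SE ≈ 0.566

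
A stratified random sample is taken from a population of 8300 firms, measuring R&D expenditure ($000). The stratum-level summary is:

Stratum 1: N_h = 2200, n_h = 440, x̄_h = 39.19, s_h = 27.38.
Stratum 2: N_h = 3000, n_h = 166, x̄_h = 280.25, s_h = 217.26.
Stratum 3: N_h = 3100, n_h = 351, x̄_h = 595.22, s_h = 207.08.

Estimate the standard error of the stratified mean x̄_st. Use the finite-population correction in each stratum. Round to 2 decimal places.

SE(x̄_st) ≈ 7.09

V̂(x̄_st) = Σ W_h² (1 − n_h/N_h) s_h²/n_h, with W_h = N_h/N and N = 8300:
  stratum 1: (2200/8300)²·(1 − 440/2200)·27.38²/440 = 0.095762
  stratum 2: (3000/8300)²·(1 − 166/3000)·217.26²/166 = 35.0927
  stratum 3: (3100/8300)²·(1 − 351/3100)·207.08²/351 = 15.113
V̂(x̄_st) = 50.3014
SE(x̄_st) = √50.3014 = 7.09235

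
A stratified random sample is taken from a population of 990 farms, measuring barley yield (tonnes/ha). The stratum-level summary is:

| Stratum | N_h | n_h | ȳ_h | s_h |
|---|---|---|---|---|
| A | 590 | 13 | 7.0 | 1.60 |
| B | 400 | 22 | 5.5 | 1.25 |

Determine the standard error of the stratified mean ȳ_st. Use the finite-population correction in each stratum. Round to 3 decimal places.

SE(ȳ_st) ≈ 0.282

V̂(ȳ_st) = Σ W_h² (1 − n_h/N_h) s_h²/n_h, with W_h = N_h/N and N = 990:
  stratum A: (590/990)²·(1 − 13/590)·1.60²/13 = 0.0683997
  stratum B: (400/990)²·(1 − 22/400)·1.25²/22 = 0.0109567
V̂(ȳ_st) = 0.0793564
SE(ȳ_st) = √0.0793564 = 0.281703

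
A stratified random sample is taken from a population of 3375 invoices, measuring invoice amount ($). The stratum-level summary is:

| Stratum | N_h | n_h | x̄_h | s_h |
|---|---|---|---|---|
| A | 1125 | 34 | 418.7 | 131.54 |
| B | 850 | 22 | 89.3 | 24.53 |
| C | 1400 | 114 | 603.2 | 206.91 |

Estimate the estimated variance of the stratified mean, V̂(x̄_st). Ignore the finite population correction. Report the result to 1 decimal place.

V̂(x̄_st) = Σ W_h² s_h²/n_h, with W_h = N_h/N and N = 3375:
  stratum A: (1125/3375)²·131.54²/34 = 56.545
  stratum B: (850/3375)²·24.53²/22 = 1.73485
  stratum C: (1400/3375)²·206.91²/114 = 64.62
V̂(x̄_st) = 122.9

V̂(x̄_st) ≈ 122.9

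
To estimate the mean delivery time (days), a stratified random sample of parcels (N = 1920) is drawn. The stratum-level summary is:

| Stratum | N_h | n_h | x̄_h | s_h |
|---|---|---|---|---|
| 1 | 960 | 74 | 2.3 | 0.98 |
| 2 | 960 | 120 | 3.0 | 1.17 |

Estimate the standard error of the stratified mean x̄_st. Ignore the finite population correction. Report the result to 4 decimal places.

V̂(x̄_st) = Σ W_h² s_h²/n_h, with W_h = N_h/N and N = 1920:
  stratum 1: (960/1920)²·0.98²/74 = 0.00324459
  stratum 2: (960/1920)²·1.17²/120 = 0.00285187
V̂(x̄_st) = 0.00609647
SE(x̄_st) = √0.00609647 = 0.0780799

SE(x̄_st) ≈ 0.0781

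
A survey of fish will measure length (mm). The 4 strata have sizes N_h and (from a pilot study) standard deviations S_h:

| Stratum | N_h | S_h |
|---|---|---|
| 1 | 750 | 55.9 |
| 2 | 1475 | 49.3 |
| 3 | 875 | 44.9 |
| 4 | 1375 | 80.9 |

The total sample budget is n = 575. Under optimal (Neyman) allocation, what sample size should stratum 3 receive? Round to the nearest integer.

85

Neyman allocation: n_h = n · N_h S_h / Σ N_i S_i, with n = 575.
  stratum 1: N_h·S_h = 750·55.9 = 41925.00
  stratum 2: N_h·S_h = 1475·49.3 = 72717.50
  stratum 3: N_h·S_h = 875·44.9 = 39287.50
  stratum 4: N_h·S_h = 1375·80.9 = 111237.50
Σ N_h S_h = 265167.50
n for stratum 3 = 575·39287.50/265167.50 = 85.193 → 85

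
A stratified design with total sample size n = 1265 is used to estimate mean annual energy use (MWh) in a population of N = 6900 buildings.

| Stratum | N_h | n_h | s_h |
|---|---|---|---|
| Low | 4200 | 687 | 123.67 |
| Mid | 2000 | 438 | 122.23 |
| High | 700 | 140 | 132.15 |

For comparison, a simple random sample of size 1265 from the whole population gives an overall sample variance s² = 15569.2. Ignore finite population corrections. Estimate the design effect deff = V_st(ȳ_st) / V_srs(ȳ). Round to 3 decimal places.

deff ≈ 1.007

V̂(ȳ_st) = Σ W_h² s_h²/n_h, with W_h = N_h/N and N = 6900:
  stratum Low: (4200/6900)²·123.67²/687 = 8.24845
  stratum Mid: (2000/6900)²·122.23²/438 = 2.86578
  stratum High: (700/6900)²·132.15²/140 = 1.28382
V_st = 12.3981
V_srs = s²/n = 15569.2/1265 = 12.3077
deff = V_st / V_srs = 12.3981/12.3077 = 1.0073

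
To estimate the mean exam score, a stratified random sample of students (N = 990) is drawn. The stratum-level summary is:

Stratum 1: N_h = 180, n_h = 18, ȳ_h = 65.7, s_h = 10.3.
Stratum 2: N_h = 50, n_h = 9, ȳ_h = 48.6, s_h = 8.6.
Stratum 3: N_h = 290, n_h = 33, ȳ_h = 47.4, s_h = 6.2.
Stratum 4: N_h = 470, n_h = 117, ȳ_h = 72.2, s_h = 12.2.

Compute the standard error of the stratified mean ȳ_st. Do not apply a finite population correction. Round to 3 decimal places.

SE(ȳ_st) ≈ 0.776

V̂(ȳ_st) = Σ W_h² s_h²/n_h, with W_h = N_h/N and N = 990:
  stratum 1: (180/990)²·10.3²/18 = 0.194839
  stratum 2: (50/990)²·8.6²/9 = 0.0209616
  stratum 3: (290/990)²·6.2²/33 = 0.0999528
  stratum 4: (470/990)²·12.2²/117 = 0.286721
V̂(ȳ_st) = 0.602474
SE(ȳ_st) = √0.602474 = 0.776192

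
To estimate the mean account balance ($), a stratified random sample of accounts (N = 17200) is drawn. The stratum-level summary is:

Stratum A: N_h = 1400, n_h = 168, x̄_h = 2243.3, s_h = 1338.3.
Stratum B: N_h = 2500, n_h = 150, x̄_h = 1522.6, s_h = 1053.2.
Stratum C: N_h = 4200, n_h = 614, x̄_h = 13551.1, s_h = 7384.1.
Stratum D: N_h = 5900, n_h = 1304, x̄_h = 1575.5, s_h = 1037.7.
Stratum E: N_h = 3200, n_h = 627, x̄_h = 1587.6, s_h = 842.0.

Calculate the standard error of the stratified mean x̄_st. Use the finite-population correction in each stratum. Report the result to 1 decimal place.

SE(x̄_st) ≈ 69.5

V̂(x̄_st) = Σ W_h² (1 − n_h/N_h) s_h²/n_h, with W_h = N_h/N and N = 17200:
  stratum A: (1400/17200)²·(1 − 168/1400)·1338.3²/168 = 62.1555
  stratum B: (2500/17200)²·(1 − 150/2500)·1053.2²/150 = 146.853
  stratum C: (4200/17200)²·(1 − 614/4200)·7384.1²/614 = 4520.95
  stratum D: (5900/17200)²·(1 − 1304/5900)·1037.7²/1304 = 75.6905
  stratum E: (3200/17200)²·(1 − 627/3200)·842.0²/627 = 31.4695
V̂(x̄_st) = 4837.12
SE(x̄_st) = √4837.12 = 69.5494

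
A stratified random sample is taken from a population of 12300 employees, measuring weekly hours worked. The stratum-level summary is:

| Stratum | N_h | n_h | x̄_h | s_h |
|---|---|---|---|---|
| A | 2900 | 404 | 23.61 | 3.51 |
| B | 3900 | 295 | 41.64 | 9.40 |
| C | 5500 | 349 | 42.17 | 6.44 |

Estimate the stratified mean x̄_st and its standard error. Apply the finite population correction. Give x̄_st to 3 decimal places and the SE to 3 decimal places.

x̄_st = Σ W_h x̄_h = (2900·23.61 + 3900·41.64 + 5500·42.17)/12300 = 37.62602
V̂(x̄_st) = Σ W_h² (1 − n_h/N_h) s_h²/n_h, with W_h = N_h/N and N = 12300:
  stratum A: (2900/12300)²·(1 − 404/2900)·3.51²/404 = 0.00145903
  stratum B: (3900/12300)²·(1 − 295/3900)·9.40²/295 = 0.0278351
  stratum C: (5500/12300)²·(1 − 349/5500)·6.44²/349 = 0.0222531
V̂(x̄_st) = 0.0515473
SE(x̄_st) = √0.0515473 = 0.22704

x̄_st ≈ 37.626, SE ≈ 0.227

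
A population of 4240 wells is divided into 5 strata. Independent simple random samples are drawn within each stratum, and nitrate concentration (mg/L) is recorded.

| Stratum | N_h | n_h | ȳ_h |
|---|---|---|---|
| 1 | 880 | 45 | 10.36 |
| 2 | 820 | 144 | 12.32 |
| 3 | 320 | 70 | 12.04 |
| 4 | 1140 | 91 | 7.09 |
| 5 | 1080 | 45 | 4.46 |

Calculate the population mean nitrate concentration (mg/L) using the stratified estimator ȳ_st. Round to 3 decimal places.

ȳ_st ≈ 8.484

N = Σ N_h = 4240. Stratum weights W_h = N_h/N.
ȳ_st = (880·10.36 + 820·12.32 + 320·12.04 + 1140·7.09 + 1080·4.46) / 4240 = 8.48382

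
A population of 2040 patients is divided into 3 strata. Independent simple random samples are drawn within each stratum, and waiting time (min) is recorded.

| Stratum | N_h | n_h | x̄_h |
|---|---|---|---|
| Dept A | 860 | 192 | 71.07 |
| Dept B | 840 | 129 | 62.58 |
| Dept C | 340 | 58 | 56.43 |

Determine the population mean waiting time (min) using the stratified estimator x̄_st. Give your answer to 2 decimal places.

x̄_st ≈ 65.13

N = Σ N_h = 2040. Stratum weights W_h = N_h/N.
x̄_st = (860·71.07 + 840·62.58 + 340·56.43) / 2040 = 65.1341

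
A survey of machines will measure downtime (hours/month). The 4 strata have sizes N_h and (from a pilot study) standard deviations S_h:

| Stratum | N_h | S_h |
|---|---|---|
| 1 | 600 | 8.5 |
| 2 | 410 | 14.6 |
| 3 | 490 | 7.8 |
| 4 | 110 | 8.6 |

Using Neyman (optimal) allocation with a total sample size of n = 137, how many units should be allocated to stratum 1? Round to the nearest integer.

Neyman allocation: n_h = n · N_h S_h / Σ N_i S_i, with n = 137.
  stratum 1: N_h·S_h = 600·8.5 = 5100.00
  stratum 2: N_h·S_h = 410·14.6 = 5986.00
  stratum 3: N_h·S_h = 490·7.8 = 3822.00
  stratum 4: N_h·S_h = 110·8.6 = 946.00
Σ N_h S_h = 15854.00
n for stratum 1 = 137·5100.00/15854.00 = 44.071 → 44

44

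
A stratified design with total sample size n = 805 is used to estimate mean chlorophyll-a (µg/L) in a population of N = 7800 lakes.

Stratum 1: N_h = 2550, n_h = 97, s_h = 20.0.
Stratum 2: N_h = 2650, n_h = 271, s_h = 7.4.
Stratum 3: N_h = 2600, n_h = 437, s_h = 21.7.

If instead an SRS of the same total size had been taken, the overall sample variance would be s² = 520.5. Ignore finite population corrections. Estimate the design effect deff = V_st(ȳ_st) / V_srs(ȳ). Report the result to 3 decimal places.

deff ≈ 0.903

V̂(ȳ_st) = Σ W_h² s_h²/n_h, with W_h = N_h/N and N = 7800:
  stratum 1: (2550/7800)²·20.0²/97 = 0.440737
  stratum 2: (2650/7800)²·7.4²/271 = 0.0233237
  stratum 3: (2600/7800)²·21.7²/437 = 0.119728
V_st = 0.583789
V_srs = s²/n = 520.5/805 = 0.646584
deff = V_st / V_srs = 0.583789/0.646584 = 0.9029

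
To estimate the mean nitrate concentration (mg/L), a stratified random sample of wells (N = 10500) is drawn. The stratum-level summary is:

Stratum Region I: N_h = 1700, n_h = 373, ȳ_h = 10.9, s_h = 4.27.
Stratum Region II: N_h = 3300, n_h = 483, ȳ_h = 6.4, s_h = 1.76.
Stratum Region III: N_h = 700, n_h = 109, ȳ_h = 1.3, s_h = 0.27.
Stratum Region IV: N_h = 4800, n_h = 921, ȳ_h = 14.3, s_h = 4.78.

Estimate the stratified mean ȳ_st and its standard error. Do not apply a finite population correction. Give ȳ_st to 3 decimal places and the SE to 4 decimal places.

ȳ_st ≈ 10.400, SE ≈ 0.0843

ȳ_st = Σ W_h ȳ_h = (1700·10.9 + 3300·6.4 + 700·1.3 + 4800·14.3)/10500 = 10.40000
V̂(ȳ_st) = Σ W_h² s_h²/n_h, with W_h = N_h/N and N = 10500:
  stratum Region I: (1700/10500)²·4.27²/373 = 0.00128135
  stratum Region II: (3300/10500)²·1.76²/483 = 0.000633472
  stratum Region III: (700/10500)²·0.27²/109 = 2.97248e-06
  stratum Region IV: (4800/10500)²·4.78²/921 = 0.00518442
V̂(ȳ_st) = 0.00710221
SE(ȳ_st) = √0.00710221 = 0.0842746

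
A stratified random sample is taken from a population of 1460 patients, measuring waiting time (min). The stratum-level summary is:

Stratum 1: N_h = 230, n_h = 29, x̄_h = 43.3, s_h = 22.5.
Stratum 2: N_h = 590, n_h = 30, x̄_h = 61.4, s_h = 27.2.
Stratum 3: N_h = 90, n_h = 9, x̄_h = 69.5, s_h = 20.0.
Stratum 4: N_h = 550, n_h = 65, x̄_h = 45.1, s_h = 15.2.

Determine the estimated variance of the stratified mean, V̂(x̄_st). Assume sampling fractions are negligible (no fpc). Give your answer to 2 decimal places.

V̂(x̄_st) = Σ W_h² s_h²/n_h, with W_h = N_h/N and N = 1460:
  stratum 1: (230/1460)²·22.5²/29 = 0.433228
  stratum 2: (590/1460)²·27.2²/30 = 4.02731
  stratum 3: (90/1460)²·20.0²/9 = 0.168887
  stratum 4: (550/1460)²·15.2²/65 = 0.504421
V̂(x̄_st) = 5.13385

V̂(x̄_st) ≈ 5.13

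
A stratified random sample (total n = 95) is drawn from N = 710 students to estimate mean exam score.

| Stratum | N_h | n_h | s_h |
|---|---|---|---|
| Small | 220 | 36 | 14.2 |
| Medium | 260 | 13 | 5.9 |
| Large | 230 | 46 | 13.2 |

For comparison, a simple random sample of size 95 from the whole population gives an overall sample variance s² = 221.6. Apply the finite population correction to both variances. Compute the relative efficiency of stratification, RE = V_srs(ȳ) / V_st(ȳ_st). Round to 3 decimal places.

RE ≈ 1.822

V̂(ȳ_st) = Σ W_h² (1 − n_h/N_h) s_h²/n_h, with W_h = N_h/N and N = 710:
  stratum Small: (220/710)²·(1 − 36/220)·14.2²/36 = 0.449778
  stratum Medium: (260/710)²·(1 − 13/260)·5.9²/13 = 0.341126
  stratum Large: (230/710)²·(1 − 46/230)·13.2²/46 = 0.317994
V_st = 1.1089
V_srs = (1 − 95/710)·221.6/95 = 2.02052
Relative efficiency = V_srs / V_st = 2.02052/1.1089 = 1.8221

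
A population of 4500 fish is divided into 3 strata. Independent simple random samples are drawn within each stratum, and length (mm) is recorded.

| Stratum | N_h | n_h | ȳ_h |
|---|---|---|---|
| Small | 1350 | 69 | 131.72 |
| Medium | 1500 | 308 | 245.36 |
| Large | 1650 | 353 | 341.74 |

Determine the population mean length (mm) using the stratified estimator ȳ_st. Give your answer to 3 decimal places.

ȳ_st ≈ 246.607

N = Σ N_h = 4500. Stratum weights W_h = N_h/N.
ȳ_st = (1350·131.72 + 1500·245.36 + 1650·341.74) / 4500 = 246.60733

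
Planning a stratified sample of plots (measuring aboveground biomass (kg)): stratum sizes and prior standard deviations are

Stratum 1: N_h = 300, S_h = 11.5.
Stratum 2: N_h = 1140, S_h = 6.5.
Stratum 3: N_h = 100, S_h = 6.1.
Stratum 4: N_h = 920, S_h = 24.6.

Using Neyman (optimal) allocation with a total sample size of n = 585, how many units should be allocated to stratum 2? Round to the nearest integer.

127

Neyman allocation: n_h = n · N_h S_h / Σ N_i S_i, with n = 585.
  stratum 1: N_h·S_h = 300·11.5 = 3450.00
  stratum 2: N_h·S_h = 1140·6.5 = 7410.00
  stratum 3: N_h·S_h = 100·6.1 = 610.00
  stratum 4: N_h·S_h = 920·24.6 = 22632.00
Σ N_h S_h = 34102.00
n for stratum 2 = 585·7410.00/34102.00 = 127.114 → 127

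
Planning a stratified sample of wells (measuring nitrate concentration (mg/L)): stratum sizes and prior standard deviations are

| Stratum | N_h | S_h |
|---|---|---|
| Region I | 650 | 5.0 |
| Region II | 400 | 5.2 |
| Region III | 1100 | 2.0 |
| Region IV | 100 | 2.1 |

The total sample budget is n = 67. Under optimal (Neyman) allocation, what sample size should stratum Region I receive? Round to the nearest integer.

28

Neyman allocation: n_h = n · N_h S_h / Σ N_i S_i, with n = 67.
  stratum Region I: N_h·S_h = 650·5.0 = 3250.00
  stratum Region II: N_h·S_h = 400·5.2 = 2080.00
  stratum Region III: N_h·S_h = 1100·2.0 = 2200.00
  stratum Region IV: N_h·S_h = 100·2.1 = 210.00
Σ N_h S_h = 7740.00
n for stratum Region I = 67·3250.00/7740.00 = 28.133 → 28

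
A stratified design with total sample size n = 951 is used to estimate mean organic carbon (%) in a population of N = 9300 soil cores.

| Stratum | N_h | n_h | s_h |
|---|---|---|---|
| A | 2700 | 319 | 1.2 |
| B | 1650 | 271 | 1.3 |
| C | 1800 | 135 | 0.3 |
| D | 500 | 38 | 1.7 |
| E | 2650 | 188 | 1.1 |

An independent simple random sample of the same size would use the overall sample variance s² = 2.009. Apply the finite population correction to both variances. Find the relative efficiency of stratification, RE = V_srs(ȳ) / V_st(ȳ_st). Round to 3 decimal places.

V̂(ȳ_st) = Σ W_h² (1 − n_h/N_h) s_h²/n_h, with W_h = N_h/N and N = 9300:
  stratum A: (2700/9300)²·(1 − 319/2700)·1.2²/319 = 0.000335528
  stratum B: (1650/9300)²·(1 − 271/1650)·1.3²/271 = 0.000164059
  stratum C: (1800/9300)²·(1 − 135/1800)·0.3²/135 = 2.31009e-05
  stratum D: (500/9300)²·(1 − 38/500)·1.7²/38 = 0.000203124
  stratum E: (2650/9300)²·(1 − 188/2650)·1.1²/188 = 0.000485507
V_st = 0.00121132
V_srs = (1 − 951/9300)·2.009/951 = 0.00189649
Relative efficiency = V_srs / V_st = 0.00189649/0.00121132 = 1.5656

RE ≈ 1.566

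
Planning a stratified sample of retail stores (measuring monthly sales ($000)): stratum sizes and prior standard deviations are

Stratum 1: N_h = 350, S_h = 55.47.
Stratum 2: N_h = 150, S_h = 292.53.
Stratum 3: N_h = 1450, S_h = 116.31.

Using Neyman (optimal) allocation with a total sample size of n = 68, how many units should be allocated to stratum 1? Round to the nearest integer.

6

Neyman allocation: n_h = n · N_h S_h / Σ N_i S_i, with n = 68.
  stratum 1: N_h·S_h = 350·55.47 = 19414.50
  stratum 2: N_h·S_h = 150·292.53 = 43879.50
  stratum 3: N_h·S_h = 1450·116.31 = 168649.50
Σ N_h S_h = 231943.50
n for stratum 1 = 68·19414.50/231943.50 = 5.692 → 6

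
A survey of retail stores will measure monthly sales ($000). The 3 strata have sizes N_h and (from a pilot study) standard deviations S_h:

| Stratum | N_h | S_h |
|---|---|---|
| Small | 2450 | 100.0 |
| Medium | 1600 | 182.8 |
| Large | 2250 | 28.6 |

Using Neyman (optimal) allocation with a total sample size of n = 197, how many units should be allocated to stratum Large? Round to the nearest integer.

21

Neyman allocation: n_h = n · N_h S_h / Σ N_i S_i, with n = 197.
  stratum Small: N_h·S_h = 2450·100.0 = 245000.00
  stratum Medium: N_h·S_h = 1600·182.8 = 292480.00
  stratum Large: N_h·S_h = 2250·28.6 = 64350.00
Σ N_h S_h = 601830.00
n for stratum Large = 197·64350.00/601830.00 = 21.064 → 21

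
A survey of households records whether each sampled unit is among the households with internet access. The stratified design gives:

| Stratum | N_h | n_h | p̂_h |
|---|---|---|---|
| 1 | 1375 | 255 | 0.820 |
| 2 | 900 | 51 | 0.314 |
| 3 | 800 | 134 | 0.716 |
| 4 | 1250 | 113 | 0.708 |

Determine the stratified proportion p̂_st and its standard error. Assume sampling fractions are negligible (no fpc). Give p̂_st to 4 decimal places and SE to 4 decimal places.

N = 4325; stratum weights W_h = N_h/N.
p̂_st = Σ W_h p̂_h = (1375·0.820 + 900·0.314 + 800·0.716 + 1250·0.708)/4325 = 0.66310
V̂(p̂_st) = Σ W_h² p̂_h(1−p̂_h)/(n_h−1):
  stratum 1: (1375/4325)²·0.820·0.180/254 = 5.87335e-05
  stratum 2: (900/4325)²·0.314·0.686/50 = 0.000186551
  stratum 3: (800/4325)²·0.716·0.284/133 = 5.23103e-05
  stratum 4: (1250/4325)²·0.708·0.292/112 = 0.000154186
V̂(p̂_st) = 0.000451781; SE = √V̂ = 0.0212551

p̂_st ≈ 0.6631, SE ≈ 0.0213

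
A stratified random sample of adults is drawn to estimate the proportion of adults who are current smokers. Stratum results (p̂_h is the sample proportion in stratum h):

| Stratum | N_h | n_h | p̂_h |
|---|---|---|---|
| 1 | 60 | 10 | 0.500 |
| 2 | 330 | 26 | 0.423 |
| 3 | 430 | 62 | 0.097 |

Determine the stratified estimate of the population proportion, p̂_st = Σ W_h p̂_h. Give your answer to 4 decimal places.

p̂_st ≈ 0.2577

N = 820; stratum weights W_h = N_h/N.
p̂_st = Σ W_h p̂_h = (60·0.500 + 330·0.423 + 430·0.097)/820 = 0.25768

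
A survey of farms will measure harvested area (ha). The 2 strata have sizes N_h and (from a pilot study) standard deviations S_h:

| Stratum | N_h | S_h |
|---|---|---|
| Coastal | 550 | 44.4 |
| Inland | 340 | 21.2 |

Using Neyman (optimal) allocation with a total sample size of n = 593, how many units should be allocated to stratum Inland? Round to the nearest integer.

Neyman allocation: n_h = n · N_h S_h / Σ N_i S_i, with n = 593.
  stratum Coastal: N_h·S_h = 550·44.4 = 24420.00
  stratum Inland: N_h·S_h = 340·21.2 = 7208.00
Σ N_h S_h = 31628.00
n for stratum Inland = 593·7208.00/31628.00 = 135.144 → 135

135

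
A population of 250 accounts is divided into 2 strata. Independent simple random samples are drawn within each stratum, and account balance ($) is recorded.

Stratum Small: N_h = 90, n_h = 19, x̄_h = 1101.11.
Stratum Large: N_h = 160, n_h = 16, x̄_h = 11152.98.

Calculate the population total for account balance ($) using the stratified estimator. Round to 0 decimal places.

τ̂_st ≈ 1883577

τ̂_st = Σ N_h x̄_h = 90·1101.11 + 160·11152.98 = 1883577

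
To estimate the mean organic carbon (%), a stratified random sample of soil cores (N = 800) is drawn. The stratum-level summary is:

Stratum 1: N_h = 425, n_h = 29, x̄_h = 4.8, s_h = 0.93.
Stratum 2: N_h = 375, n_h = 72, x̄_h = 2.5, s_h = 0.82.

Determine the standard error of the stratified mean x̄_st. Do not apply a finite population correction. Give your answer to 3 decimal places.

V̂(x̄_st) = Σ W_h² s_h²/n_h, with W_h = N_h/N and N = 800:
  stratum 1: (425/800)²·0.93²/29 = 0.00841716
  stratum 2: (375/800)²·0.82²/72 = 0.002052
V̂(x̄_st) = 0.0104692
SE(x̄_st) = √0.0104692 = 0.102319

SE(x̄_st) ≈ 0.102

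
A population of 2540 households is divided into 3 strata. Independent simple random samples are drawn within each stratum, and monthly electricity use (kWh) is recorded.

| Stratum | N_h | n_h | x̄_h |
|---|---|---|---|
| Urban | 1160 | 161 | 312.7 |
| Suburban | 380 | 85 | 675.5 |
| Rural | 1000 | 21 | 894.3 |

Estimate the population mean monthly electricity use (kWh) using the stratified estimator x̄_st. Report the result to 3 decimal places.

N = Σ N_h = 2540. Stratum weights W_h = N_h/N.
x̄_st = (1160·312.7 + 380·675.5 + 1000·894.3) / 2540 = 595.95354

x̄_st ≈ 595.954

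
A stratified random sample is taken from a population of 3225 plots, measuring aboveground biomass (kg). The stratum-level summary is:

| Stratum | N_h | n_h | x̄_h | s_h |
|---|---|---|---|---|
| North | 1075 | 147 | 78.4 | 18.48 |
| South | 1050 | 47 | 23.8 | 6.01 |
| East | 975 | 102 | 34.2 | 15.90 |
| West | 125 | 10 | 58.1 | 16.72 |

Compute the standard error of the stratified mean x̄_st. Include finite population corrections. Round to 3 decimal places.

V̂(x̄_st) = Σ W_h² (1 − n_h/N_h) s_h²/n_h, with W_h = N_h/N and N = 3225:
  stratum North: (1075/3225)²·(1 − 147/1075)·18.48²/147 = 0.222835
  stratum South: (1050/3225)²·(1 − 47/1050)·6.01²/47 = 0.0778183
  stratum East: (975/3225)²·(1 − 102/975)·15.90²/102 = 0.20284
  stratum West: (125/3225)²·(1 − 10/125)·16.72²/10 = 0.0386386
V̂(x̄_st) = 0.542132
SE(x̄_st) = √0.542132 = 0.736296

SE(x̄_st) ≈ 0.736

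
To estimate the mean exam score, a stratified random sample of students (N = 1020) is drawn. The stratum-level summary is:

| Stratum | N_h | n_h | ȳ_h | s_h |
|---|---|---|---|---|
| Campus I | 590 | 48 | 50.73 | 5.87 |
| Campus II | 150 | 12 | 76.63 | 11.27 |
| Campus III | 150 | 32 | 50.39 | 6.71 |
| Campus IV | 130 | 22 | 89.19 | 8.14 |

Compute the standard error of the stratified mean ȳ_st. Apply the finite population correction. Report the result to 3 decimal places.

V̂(ȳ_st) = Σ W_h² (1 − n_h/N_h) s_h²/n_h, with W_h = N_h/N and N = 1020:
  stratum Campus I: (590/1020)²·(1 − 48/590)·5.87²/48 = 0.220641
  stratum Campus II: (150/1020)²·(1 − 12/150)·11.27²/12 = 0.210589
  stratum Campus III: (150/1020)²·(1 − 32/150)·6.71²/32 = 0.0239369
  stratum Campus IV: (130/1020)²·(1 − 22/130)·8.14²/22 = 0.0406437
V̂(ȳ_st) = 0.495811
SE(ȳ_st) = √0.495811 = 0.704138

SE(ȳ_st) ≈ 0.704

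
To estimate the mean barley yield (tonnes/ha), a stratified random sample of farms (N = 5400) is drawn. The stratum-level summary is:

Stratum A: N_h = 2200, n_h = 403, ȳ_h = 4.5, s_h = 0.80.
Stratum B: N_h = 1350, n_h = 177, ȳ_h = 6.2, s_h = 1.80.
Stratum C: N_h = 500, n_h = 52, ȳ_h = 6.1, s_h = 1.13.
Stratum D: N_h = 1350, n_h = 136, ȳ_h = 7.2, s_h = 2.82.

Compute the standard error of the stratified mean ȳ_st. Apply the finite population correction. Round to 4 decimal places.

SE(ȳ_st) ≈ 0.0684

V̂(ȳ_st) = Σ W_h² (1 − n_h/N_h) s_h²/n_h, with W_h = N_h/N and N = 5400:
  stratum A: (2200/5400)²·(1 − 403/2200)·0.80²/403 = 0.000215307
  stratum B: (1350/5400)²·(1 − 177/1350)·1.80²/177 = 0.000994068
  stratum C: (500/5400)²·(1 − 52/500)·1.13²/52 = 0.000188631
  stratum D: (1350/5400)²·(1 − 136/1350)·2.82²/136 = 0.00328643
V̂(ȳ_st) = 0.00468444
SE(ȳ_st) = √0.00468444 = 0.0684429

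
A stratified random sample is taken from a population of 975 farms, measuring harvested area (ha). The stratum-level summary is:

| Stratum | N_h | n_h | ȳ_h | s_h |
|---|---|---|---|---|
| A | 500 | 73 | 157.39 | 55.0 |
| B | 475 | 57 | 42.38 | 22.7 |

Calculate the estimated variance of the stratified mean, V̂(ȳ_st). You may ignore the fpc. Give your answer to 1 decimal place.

V̂(ȳ_st) ≈ 13.0

V̂(ȳ_st) = Σ W_h² s_h²/n_h, with W_h = N_h/N and N = 975:
  stratum A: (500/975)²·55.0²/73 = 10.8977
  stratum B: (475/975)²·22.7²/57 = 2.14563
V̂(ȳ_st) = 13.0433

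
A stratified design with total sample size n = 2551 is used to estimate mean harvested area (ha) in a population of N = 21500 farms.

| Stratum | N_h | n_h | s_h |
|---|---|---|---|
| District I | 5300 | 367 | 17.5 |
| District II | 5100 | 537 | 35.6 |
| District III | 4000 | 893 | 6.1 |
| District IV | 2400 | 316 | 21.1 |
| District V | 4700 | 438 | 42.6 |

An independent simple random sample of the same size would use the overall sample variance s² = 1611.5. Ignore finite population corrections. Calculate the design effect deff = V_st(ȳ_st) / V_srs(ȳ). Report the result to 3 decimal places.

deff ≈ 0.634

V̂(ȳ_st) = Σ W_h² s_h²/n_h, with W_h = N_h/N and N = 21500:
  stratum District I: (5300/21500)²·17.5²/367 = 0.050709
  stratum District II: (5100/21500)²·35.6²/537 = 0.132797
  stratum District III: (4000/21500)²·6.1²/893 = 0.00144229
  stratum District IV: (2400/21500)²·21.1²/316 = 0.0175559
  stratum District V: (4700/21500)²·42.6²/438 = 0.197999
V_st = 0.400504
V_srs = s²/n = 1611.5/2551 = 0.631713
deff = V_st / V_srs = 0.400504/0.631713 = 0.6340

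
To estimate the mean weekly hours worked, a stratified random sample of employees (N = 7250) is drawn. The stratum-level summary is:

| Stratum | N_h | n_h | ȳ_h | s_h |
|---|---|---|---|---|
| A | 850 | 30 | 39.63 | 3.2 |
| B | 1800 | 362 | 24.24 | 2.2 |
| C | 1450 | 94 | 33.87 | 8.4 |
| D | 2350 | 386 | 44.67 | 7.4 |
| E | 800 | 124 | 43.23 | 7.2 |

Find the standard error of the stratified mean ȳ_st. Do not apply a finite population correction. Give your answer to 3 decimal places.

V̂(ȳ_st) = Σ W_h² s_h²/n_h, with W_h = N_h/N and N = 7250:
  stratum A: (850/7250)²·3.2²/30 = 0.00469181
  stratum B: (1800/7250)²·2.2²/362 = 0.000824149
  stratum C: (1450/7250)²·8.4²/94 = 0.0300255
  stratum D: (2350/7250)²·7.4²/386 = 0.0149051
  stratum E: (800/7250)²·7.2²/124 = 0.00509035
V̂(ȳ_st) = 0.055537
SE(ȳ_st) = √0.055537 = 0.235663

SE(ȳ_st) ≈ 0.236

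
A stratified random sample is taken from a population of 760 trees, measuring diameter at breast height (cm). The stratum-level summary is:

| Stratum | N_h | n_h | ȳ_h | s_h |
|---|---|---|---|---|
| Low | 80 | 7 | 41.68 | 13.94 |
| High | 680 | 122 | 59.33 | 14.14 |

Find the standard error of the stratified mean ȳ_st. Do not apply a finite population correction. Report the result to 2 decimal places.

V̂(ȳ_st) = Σ W_h² s_h²/n_h, with W_h = N_h/N and N = 760:
  stratum Low: (80/760)²·13.94²/7 = 0.307596
  stratum High: (680/760)²·14.14²/122 = 1.31199
V̂(ȳ_st) = 1.61958
SE(ȳ_st) = √1.61958 = 1.27263

SE(ȳ_st) ≈ 1.27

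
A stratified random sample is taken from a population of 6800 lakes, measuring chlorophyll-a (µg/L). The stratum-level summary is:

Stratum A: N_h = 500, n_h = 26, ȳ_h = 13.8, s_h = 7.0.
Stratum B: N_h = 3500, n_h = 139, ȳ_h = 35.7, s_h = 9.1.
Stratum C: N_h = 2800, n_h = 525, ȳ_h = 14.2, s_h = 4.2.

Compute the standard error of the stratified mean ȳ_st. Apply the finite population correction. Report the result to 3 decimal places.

V̂(ȳ_st) = Σ W_h² (1 − n_h/N_h) s_h²/n_h, with W_h = N_h/N and N = 6800:
  stratum A: (500/6800)²·(1 − 26/500)·7.0²/26 = 0.00965947
  stratum B: (3500/6800)²·(1 − 139/3500)·9.1²/139 = 0.151561
  stratum C: (2800/6800)²·(1 − 525/2800)·4.2²/525 = 0.00462872
V̂(ȳ_st) = 0.165849
SE(ȳ_st) = √0.165849 = 0.407246

SE(ȳ_st) ≈ 0.407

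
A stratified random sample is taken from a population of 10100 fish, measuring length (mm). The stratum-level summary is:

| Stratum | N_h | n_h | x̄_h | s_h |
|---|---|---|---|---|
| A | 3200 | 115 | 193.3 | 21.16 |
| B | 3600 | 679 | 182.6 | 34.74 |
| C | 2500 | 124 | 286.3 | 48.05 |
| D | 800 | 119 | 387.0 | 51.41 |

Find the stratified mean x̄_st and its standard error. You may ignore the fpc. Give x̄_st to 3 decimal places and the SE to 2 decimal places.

x̄_st ≈ 227.849, SE ≈ 1.38

x̄_st = Σ W_h x̄_h = (3200·193.3 + 3600·182.6 + 2500·286.3 + 800·387.0)/10100 = 227.84851
V̂(x̄_st) = Σ W_h² s_h²/n_h, with W_h = N_h/N and N = 10100:
  stratum A: (3200/10100)²·21.16²/115 = 0.390833
  stratum B: (3600/10100)²·34.74²/679 = 0.225815
  stratum C: (2500/10100)²·48.05²/124 = 1.14078
  stratum D: (800/10100)²·51.41²/119 = 0.139343
V̂(x̄_st) = 1.89677
SE(x̄_st) = √1.89677 = 1.37723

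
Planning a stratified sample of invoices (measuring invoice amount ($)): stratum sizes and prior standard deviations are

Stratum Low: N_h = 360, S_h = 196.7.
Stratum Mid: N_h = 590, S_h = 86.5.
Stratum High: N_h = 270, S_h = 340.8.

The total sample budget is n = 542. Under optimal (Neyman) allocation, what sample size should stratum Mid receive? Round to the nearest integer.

Neyman allocation: n_h = n · N_h S_h / Σ N_i S_i, with n = 542.
  stratum Low: N_h·S_h = 360·196.7 = 70812.00
  stratum Mid: N_h·S_h = 590·86.5 = 51035.00
  stratum High: N_h·S_h = 270·340.8 = 92016.00
Σ N_h S_h = 213863.00
n for stratum Mid = 542·51035.00/213863.00 = 129.340 → 129

129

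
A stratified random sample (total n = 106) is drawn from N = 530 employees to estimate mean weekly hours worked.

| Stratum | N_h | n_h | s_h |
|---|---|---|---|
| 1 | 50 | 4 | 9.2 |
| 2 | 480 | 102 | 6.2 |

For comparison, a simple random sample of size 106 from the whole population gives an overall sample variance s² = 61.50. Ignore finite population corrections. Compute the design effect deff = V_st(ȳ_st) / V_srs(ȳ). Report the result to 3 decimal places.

V̂(ȳ_st) = Σ W_h² s_h²/n_h, with W_h = N_h/N and N = 530:
  stratum 1: (50/530)²·9.2²/4 = 0.188323
  stratum 2: (480/530)²·6.2²/102 = 0.309111
V_st = 0.497434
V_srs = s²/n = 61.50/106 = 0.580189
deff = V_st / V_srs = 0.497434/0.580189 = 0.8574

deff ≈ 0.857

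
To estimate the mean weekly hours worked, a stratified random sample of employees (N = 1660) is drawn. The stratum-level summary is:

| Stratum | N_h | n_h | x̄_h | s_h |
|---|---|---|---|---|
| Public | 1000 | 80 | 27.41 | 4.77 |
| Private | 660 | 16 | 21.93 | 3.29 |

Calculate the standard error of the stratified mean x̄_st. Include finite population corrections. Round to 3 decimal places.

V̂(x̄_st) = Σ W_h² (1 − n_h/N_h) s_h²/n_h, with W_h = N_h/N and N = 1660:
  stratum Public: (1000/1660)²·(1 − 80/1000)·4.77²/80 = 0.0949551
  stratum Private: (660/1660)²·(1 − 16/660)·3.29²/16 = 0.104348
V̂(x̄_st) = 0.199303
SE(x̄_st) = √0.199303 = 0.446434

SE(x̄_st) ≈ 0.446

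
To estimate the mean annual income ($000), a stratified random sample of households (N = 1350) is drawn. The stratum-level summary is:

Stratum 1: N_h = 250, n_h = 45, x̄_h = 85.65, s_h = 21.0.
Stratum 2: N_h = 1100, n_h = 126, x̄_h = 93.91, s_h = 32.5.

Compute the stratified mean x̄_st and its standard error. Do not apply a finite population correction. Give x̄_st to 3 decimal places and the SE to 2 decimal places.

x̄_st ≈ 92.380, SE ≈ 2.43

x̄_st = Σ W_h x̄_h = (250·85.65 + 1100·93.91)/1350 = 92.38037
V̂(x̄_st) = Σ W_h² s_h²/n_h, with W_h = N_h/N and N = 1350:
  stratum 1: (250/1350)²·21.0²/45 = 0.336077
  stratum 2: (1100/1350)²·32.5²/126 = 5.56563
V̂(x̄_st) = 5.9017
SE(x̄_st) = √5.9017 = 2.42934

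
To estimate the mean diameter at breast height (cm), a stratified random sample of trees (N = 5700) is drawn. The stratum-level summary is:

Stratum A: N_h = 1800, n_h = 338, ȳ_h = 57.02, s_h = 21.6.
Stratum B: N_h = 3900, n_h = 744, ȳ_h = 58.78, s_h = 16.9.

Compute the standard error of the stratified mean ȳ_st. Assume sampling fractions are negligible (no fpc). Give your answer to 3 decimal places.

V̂(ȳ_st) = Σ W_h² s_h²/n_h, with W_h = N_h/N and N = 5700:
  stratum A: (1800/5700)²·21.6²/338 = 0.137653
  stratum B: (3900/5700)²·16.9²/744 = 0.179713
V̂(ȳ_st) = 0.317366
SE(ȳ_st) = √0.317366 = 0.563353

SE(ȳ_st) ≈ 0.563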